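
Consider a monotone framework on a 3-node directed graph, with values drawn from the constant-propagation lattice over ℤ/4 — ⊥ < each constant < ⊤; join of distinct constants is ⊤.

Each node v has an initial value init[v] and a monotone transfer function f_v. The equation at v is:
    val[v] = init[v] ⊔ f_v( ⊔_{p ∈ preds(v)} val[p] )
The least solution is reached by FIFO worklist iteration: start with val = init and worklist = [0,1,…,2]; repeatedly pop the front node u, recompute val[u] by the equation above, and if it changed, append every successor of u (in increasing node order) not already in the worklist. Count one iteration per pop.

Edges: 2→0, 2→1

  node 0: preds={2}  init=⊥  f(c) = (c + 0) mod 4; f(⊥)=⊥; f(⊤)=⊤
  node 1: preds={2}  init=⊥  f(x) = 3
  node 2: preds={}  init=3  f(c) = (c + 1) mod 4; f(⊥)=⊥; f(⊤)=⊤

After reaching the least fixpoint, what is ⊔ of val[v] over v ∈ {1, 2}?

3

Worklist (3 pops):
  #1 pop 0: in=3 → 3 (was ⊥); enqueue []
  #2 pop 1: in=3 → 3 (was ⊥); enqueue []
  #3 pop 2: in=⊥ → 3 (no change)

Fixpoint:
  val[0] = 3
  val[1] = 3
  val[2] = 3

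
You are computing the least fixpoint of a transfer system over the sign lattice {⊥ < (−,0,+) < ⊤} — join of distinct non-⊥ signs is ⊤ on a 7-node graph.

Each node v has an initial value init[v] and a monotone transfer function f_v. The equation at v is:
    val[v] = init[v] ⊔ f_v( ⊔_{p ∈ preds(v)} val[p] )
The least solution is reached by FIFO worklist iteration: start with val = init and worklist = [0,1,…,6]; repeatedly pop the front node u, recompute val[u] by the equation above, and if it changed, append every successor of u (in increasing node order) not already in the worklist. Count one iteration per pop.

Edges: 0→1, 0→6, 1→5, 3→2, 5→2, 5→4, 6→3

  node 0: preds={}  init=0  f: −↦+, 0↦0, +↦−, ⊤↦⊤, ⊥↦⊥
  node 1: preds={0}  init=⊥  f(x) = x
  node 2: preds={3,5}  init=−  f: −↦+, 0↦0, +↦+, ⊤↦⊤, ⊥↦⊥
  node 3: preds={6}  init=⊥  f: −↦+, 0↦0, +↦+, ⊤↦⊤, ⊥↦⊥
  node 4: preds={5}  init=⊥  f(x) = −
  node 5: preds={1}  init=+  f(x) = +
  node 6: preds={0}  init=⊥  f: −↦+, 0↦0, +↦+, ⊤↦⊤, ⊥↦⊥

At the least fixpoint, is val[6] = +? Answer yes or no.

no

Worklist (9 pops):
  #1 pop 0: in=⊥ → 0 (no change)
  #2 pop 1: in=0 → 0 (was ⊥); enqueue []
  #3 pop 2: in=+ → ⊤ (was −); enqueue []
  #4 pop 3: in=⊥ → ⊥ (no change)
  #5 pop 4: in=+ → − (was ⊥); enqueue []
  #6 pop 5: in=0 → + (no change)
  #7 pop 6: in=0 → 0 (was ⊥); enqueue [3]
  #8 pop 3: in=0 → 0 (was ⊥); enqueue [2]
  #9 pop 2: in=⊤ → ⊤ (no change)

Fixpoint:
  val[0] = 0
  val[1] = 0
  val[2] = ⊤
  val[3] = 0
  val[4] = −
  val[5] = +
  val[6] = 0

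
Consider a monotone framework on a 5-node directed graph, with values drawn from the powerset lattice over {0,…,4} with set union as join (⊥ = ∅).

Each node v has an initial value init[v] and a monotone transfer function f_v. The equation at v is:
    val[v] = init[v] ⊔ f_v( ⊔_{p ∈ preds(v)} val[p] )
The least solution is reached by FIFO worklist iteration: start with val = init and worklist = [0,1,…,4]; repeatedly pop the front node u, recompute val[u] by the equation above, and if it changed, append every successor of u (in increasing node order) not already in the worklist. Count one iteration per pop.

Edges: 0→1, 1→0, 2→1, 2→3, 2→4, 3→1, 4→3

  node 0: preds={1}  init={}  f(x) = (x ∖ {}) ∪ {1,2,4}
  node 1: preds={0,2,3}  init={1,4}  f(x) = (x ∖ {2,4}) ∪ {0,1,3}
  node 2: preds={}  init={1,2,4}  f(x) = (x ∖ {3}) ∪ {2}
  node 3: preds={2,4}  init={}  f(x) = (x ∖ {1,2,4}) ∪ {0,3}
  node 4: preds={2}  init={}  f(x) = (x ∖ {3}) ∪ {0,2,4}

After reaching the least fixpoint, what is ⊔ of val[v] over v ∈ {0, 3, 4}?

Worklist (8 pops):
  #1 pop 0: in={1,4} → {1,2,4} (was {}); enqueue []
  #2 pop 1: in={1,2,4} → {0,1,3,4} (was {1,4}); enqueue [0]
  #3 pop 2: in={} → {1,2,4} (no change)
  #4 pop 3: in={1,2,4} → {0,3} (was {}); enqueue [1]
  #5 pop 4: in={1,2,4} → {0,1,2,4} (was {}); enqueue [3]
  #6 pop 0: in={0,1,3,4} → {0,1,2,3,4} (was {1,2,4}); enqueue []
  #7 pop 1: in={0,1,2,3,4} → {0,1,3,4} (no change)
  #8 pop 3: in={0,1,2,4} → {0,3} (no change)

Fixpoint:
  val[0] = {0,1,2,3,4}
  val[1] = {0,1,3,4}
  val[2] = {1,2,4}
  val[3] = {0,3}
  val[4] = {0,1,2,4}

{0,1,2,3,4}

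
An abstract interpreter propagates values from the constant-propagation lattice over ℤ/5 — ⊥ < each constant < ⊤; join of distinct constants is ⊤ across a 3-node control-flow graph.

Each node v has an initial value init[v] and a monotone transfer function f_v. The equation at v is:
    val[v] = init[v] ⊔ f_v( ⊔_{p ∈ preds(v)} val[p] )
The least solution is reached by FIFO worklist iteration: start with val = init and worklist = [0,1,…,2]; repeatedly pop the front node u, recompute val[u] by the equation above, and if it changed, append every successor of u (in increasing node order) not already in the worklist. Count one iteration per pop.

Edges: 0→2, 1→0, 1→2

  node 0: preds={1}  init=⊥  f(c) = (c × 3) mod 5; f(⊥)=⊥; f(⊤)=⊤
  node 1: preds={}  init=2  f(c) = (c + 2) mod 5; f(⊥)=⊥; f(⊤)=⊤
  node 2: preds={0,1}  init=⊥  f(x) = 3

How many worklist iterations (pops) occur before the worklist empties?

Worklist (3 pops):
  #1 pop 0: in=2 → 1 (was ⊥); enqueue []
  #2 pop 1: in=⊥ → 2 (no change)
  #3 pop 2: in=⊤ → 3 (was ⊥); enqueue []

Fixpoint:
  val[0] = 1
  val[1] = 2
  val[2] = 3

3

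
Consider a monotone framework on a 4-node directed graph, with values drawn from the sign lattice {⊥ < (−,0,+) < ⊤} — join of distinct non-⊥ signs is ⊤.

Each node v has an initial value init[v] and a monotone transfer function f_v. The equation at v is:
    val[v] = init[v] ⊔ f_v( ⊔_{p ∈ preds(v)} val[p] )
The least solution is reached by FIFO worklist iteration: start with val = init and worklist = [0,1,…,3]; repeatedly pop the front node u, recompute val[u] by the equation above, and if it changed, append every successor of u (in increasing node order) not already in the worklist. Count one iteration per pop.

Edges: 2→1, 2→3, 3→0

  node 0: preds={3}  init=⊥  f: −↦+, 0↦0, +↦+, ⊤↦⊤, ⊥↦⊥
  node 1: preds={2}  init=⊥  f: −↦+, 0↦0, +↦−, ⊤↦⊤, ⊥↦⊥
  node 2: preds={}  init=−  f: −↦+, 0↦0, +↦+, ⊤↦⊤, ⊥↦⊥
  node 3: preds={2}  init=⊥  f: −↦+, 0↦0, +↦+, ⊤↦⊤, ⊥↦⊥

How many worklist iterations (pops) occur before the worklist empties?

5

Worklist (5 pops):
  #1 pop 0: in=⊥ → ⊥ (no change)
  #2 pop 1: in=− → + (was ⊥); enqueue []
  #3 pop 2: in=⊥ → − (no change)
  #4 pop 3: in=− → + (was ⊥); enqueue [0]
  #5 pop 0: in=+ → + (was ⊥); enqueue []

Fixpoint:
  val[0] = +
  val[1] = +
  val[2] = −
  val[3] = +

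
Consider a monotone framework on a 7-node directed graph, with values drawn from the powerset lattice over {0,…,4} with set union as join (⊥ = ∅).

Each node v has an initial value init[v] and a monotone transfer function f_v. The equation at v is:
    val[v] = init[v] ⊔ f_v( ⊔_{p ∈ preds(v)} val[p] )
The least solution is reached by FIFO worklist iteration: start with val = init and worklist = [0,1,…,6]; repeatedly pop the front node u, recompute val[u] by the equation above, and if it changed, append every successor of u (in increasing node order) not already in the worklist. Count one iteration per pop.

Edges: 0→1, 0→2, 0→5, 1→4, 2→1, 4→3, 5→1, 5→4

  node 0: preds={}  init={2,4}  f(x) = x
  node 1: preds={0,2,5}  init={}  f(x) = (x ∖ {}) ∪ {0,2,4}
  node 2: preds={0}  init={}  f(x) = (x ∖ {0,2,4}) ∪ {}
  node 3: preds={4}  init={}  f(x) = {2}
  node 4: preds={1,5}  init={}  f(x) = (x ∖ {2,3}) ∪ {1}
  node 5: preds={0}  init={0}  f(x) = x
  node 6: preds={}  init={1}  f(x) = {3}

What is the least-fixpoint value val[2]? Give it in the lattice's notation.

{}

Iteration log — 10 steps:
  step 1. node 0  ⊔preds={}  new={2,4}  stable
  step 2. node 1  ⊔preds={0,2,4}  new={0,2,4}  old={}  +wl: 
  step 3. node 2  ⊔preds={2,4}  new={}  stable
  step 4. node 3  ⊔preds={}  new={2}  old={}  +wl: 
  step 5. node 4  ⊔preds={0,2,4}  new={0,1,4}  old={}  +wl: 3
  step 6. node 5  ⊔preds={2,4}  new={0,2,4}  old={0}  +wl: 1,4
  step 7. node 6  ⊔preds={}  new={1,3}  old={1}  +wl: 
  step 8. node 3  ⊔preds={0,1,4}  new={2}  stable
  step 9. node 1  ⊔preds={0,2,4}  new={0,2,4}  stable
  step 10. node 4  ⊔preds={0,2,4}  new={0,1,4}  stable

Least fixpoint reached:
  node 0: {2,4}
  node 1: {0,2,4}
  node 2: {}
  node 3: {2}
  node 4: {0,1,4}
  node 5: {0,2,4}
  node 6: {1,3}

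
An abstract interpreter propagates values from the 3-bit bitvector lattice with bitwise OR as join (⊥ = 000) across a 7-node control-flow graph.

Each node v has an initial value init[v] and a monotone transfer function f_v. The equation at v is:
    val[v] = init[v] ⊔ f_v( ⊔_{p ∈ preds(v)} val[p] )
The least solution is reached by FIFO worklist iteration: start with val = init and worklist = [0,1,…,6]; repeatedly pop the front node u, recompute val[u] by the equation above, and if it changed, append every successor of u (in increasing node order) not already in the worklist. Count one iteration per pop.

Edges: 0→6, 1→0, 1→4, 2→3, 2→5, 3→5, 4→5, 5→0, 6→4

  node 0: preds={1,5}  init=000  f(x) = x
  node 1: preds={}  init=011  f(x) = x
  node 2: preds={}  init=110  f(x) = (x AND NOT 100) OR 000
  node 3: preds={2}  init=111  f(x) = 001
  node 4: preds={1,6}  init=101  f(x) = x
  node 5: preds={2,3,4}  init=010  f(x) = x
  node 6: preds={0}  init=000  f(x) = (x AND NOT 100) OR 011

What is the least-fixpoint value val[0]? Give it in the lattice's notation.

Trace (10 dequeues):
  [1] u=0 | in 011 | out 011 | prev 000 | push {}
  [2] u=1 | in 000 | out 011 | ==
  [3] u=2 | in 000 | out 110 | ==
  [4] u=3 | in 110 | out 111 | ==
  [5] u=4 | in 011 | out 111 | prev 101 | push {}
  [6] u=5 | in 111 | out 111 | prev 010 | push {0}
  [7] u=6 | in 011 | out 011 | prev 000 | push {4}
  [8] u=0 | in 111 | out 111 | prev 011 | push {6}
  [9] u=4 | in 011 | out 111 | ==
  [10] u=6 | in 111 | out 011 | ==

Converged values:
  [0] 111
  [1] 011
  [2] 110
  [3] 111
  [4] 111
  [5] 111
  [6] 011

111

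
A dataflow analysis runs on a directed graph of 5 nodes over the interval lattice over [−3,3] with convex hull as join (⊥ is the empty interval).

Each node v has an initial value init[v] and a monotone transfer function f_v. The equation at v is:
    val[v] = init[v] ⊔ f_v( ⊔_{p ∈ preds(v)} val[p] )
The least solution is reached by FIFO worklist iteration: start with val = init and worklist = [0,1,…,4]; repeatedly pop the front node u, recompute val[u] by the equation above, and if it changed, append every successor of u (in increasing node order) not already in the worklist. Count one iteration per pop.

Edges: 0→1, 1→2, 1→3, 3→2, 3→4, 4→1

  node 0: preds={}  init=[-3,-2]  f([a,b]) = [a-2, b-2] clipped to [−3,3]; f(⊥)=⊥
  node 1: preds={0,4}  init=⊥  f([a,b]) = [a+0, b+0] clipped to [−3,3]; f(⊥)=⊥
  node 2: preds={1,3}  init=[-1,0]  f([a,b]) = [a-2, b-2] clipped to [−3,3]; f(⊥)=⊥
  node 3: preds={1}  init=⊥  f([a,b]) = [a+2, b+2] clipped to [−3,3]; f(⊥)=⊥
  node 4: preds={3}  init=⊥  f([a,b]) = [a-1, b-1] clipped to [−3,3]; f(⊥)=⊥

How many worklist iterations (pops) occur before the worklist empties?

Worklist (24 pops):
  #1 pop 0: in=⊥ → [-3,-2] (no change)
  #2 pop 1: in=[-3,-2] → [-3,-2] (was ⊥); enqueue []
  #3 pop 2: in=[-3,-2] → [-3,0] (was [-1,0]); enqueue []
  #4 pop 3: in=[-3,-2] → [-1,0] (was ⊥); enqueue [2]
  #5 pop 4: in=[-1,0] → [-2,-1] (was ⊥); enqueue [1]
  #6 pop 2: in=[-3,0] → [-3,0] (no change)
  #7 pop 1: in=[-3,-1] → [-3,-1] (was [-3,-2]); enqueue [2,3]
  #8 pop 2: in=[-3,0] → [-3,0] (no change)
  #9 pop 3: in=[-3,-1] → [-1,1] (was [-1,0]); enqueue [2,4]
  #10 pop 2: in=[-3,1] → [-3,0] (no change)
  #11 pop 4: in=[-1,1] → [-2,0] (was [-2,-1]); enqueue [1]
  #12 pop 1: in=[-3,0] → [-3,0] (was [-3,-1]); enqueue [2,3]
  #13 pop 2: in=[-3,1] → [-3,0] (no change)
  #14 pop 3: in=[-3,0] → [-1,2] (was [-1,1]); enqueue [2,4]
  #15 pop 2: in=[-3,2] → [-3,0] (no change)
  #16 pop 4: in=[-1,2] → [-2,1] (was [-2,0]); enqueue [1]
  #17 pop 1: in=[-3,1] → [-3,1] (was [-3,0]); enqueue [2,3]
  #18 pop 2: in=[-3,2] → [-3,0] (no change)
  #19 pop 3: in=[-3,1] → [-1,3] (was [-1,2]); enqueue [2,4]
  #20 pop 2: in=[-3,3] → [-3,1] (was [-3,0]); enqueue []
  #21 pop 4: in=[-1,3] → [-2,2] (was [-2,1]); enqueue [1]
  #22 pop 1: in=[-3,2] → [-3,2] (was [-3,1]); enqueue [2,3]
  #23 pop 2: in=[-3,3] → [-3,1] (no change)
  #24 pop 3: in=[-3,2] → [-1,3] (no change)

Fixpoint:
  val[0] = [-3,-2]
  val[1] = [-3,2]
  val[2] = [-3,1]
  val[3] = [-1,3]
  val[4] = [-2,2]

24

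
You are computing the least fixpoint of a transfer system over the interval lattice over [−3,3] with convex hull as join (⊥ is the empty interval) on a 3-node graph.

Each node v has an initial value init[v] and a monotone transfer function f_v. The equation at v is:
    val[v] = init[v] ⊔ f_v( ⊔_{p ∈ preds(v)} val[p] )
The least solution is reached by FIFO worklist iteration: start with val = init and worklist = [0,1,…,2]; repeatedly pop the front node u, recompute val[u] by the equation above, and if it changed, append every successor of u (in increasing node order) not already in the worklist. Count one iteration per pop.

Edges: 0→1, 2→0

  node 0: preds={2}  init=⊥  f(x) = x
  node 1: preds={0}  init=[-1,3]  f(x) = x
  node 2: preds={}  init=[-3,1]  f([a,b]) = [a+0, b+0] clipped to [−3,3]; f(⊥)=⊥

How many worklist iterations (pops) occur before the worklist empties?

Worklist (3 pops):
  #1 pop 0: in=[-3,1] → [-3,1] (was ⊥); enqueue []
  #2 pop 1: in=[-3,1] → [-3,3] (was [-1,3]); enqueue []
  #3 pop 2: in=⊥ → [-3,1] (no change)

Fixpoint:
  val[0] = [-3,1]
  val[1] = [-3,3]
  val[2] = [-3,1]

3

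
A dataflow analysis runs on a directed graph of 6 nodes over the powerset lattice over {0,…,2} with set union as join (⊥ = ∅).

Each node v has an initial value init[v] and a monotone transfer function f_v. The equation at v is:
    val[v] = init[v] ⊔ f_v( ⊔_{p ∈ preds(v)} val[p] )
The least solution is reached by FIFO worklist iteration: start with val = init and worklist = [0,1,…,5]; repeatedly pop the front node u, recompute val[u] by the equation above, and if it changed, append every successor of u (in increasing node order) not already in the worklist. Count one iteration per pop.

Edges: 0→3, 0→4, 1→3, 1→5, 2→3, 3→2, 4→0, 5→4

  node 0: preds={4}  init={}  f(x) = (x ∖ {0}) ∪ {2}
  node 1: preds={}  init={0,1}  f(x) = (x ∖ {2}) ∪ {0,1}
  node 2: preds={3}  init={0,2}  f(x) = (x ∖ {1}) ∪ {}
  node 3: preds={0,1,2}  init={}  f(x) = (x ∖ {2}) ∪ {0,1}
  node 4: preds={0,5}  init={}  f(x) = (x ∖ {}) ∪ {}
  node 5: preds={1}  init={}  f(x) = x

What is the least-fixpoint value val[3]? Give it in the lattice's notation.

Worklist (12 pops):
  #1 pop 0: in={} → {2} (was {}); enqueue []
  #2 pop 1: in={} → {0,1} (no change)
  #3 pop 2: in={} → {0,2} (no change)
  #4 pop 3: in={0,1,2} → {0,1} (was {}); enqueue [2]
  #5 pop 4: in={2} → {2} (was {}); enqueue [0]
  #6 pop 5: in={0,1} → {0,1} (was {}); enqueue [4]
  #7 pop 2: in={0,1} → {0,2} (no change)
  #8 pop 0: in={2} → {2} (no change)
  #9 pop 4: in={0,1,2} → {0,1,2} (was {2}); enqueue [0]
  #10 pop 0: in={0,1,2} → {1,2} (was {2}); enqueue [3,4]
  #11 pop 3: in={0,1,2} → {0,1} (no change)
  #12 pop 4: in={0,1,2} → {0,1,2} (no change)

Fixpoint:
  val[0] = {1,2}
  val[1] = {0,1}
  val[2] = {0,2}
  val[3] = {0,1}
  val[4] = {0,1,2}
  val[5] = {0,1}

{0,1}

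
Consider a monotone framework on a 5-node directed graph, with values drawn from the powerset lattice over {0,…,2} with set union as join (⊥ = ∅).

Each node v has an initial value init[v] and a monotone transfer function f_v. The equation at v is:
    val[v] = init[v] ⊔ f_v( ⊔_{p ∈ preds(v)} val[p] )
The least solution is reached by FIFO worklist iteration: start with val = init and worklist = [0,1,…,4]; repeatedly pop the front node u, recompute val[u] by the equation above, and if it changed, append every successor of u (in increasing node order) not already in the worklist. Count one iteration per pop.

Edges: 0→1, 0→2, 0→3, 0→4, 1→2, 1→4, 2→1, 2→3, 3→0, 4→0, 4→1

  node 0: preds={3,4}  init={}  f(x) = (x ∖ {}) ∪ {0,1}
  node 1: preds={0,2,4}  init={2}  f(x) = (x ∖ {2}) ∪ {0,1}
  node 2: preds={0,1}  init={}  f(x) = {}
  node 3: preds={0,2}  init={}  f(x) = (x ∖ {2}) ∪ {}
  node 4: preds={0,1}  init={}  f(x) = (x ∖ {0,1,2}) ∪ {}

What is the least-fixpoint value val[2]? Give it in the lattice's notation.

{}

Worklist (6 pops):
  #1 pop 0: in={} → {0,1} (was {}); enqueue []
  #2 pop 1: in={0,1} → {0,1,2} (was {2}); enqueue []
  #3 pop 2: in={0,1,2} → {} (no change)
  #4 pop 3: in={0,1} → {0,1} (was {}); enqueue [0]
  #5 pop 4: in={0,1,2} → {} (no change)
  #6 pop 0: in={0,1} → {0,1} (no change)

Fixpoint:
  val[0] = {0,1}
  val[1] = {0,1,2}
  val[2] = {}
  val[3] = {0,1}
  val[4] = {}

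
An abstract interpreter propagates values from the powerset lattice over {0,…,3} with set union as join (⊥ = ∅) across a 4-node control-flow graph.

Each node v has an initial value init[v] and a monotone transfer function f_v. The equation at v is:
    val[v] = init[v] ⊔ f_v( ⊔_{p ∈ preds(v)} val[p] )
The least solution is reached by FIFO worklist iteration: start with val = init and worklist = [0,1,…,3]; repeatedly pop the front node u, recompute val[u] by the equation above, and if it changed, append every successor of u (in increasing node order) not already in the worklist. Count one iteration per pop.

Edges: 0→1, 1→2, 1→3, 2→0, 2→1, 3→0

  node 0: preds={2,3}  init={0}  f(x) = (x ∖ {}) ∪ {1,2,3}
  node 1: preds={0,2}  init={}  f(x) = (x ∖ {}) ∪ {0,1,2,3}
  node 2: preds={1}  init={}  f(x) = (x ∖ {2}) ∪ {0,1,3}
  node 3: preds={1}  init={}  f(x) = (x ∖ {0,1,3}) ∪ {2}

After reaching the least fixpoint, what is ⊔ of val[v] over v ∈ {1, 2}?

Worklist (6 pops):
  #1 pop 0: in={} → {0,1,2,3} (was {0}); enqueue []
  #2 pop 1: in={0,1,2,3} → {0,1,2,3} (was {}); enqueue []
  #3 pop 2: in={0,1,2,3} → {0,1,3} (was {}); enqueue [0,1]
  #4 pop 3: in={0,1,2,3} → {2} (was {}); enqueue []
  #5 pop 0: in={0,1,2,3} → {0,1,2,3} (no change)
  #6 pop 1: in={0,1,2,3} → {0,1,2,3} (no change)

Fixpoint:
  val[0] = {0,1,2,3}
  val[1] = {0,1,2,3}
  val[2] = {0,1,3}
  val[3] = {2}

{0,1,2,3}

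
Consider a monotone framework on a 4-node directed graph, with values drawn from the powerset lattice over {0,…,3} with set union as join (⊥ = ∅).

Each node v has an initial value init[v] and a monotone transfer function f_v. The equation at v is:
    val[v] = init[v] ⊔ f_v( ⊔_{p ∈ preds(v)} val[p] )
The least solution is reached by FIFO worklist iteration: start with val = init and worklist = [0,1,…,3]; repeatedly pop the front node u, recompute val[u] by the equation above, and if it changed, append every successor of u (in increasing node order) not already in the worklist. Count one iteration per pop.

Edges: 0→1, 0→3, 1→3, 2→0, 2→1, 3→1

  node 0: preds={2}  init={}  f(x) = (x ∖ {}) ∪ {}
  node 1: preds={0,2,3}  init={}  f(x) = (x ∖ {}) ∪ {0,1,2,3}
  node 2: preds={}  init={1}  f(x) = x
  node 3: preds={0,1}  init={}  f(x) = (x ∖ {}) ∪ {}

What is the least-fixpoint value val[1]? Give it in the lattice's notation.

{0,1,2,3}

Worklist (5 pops):
  #1 pop 0: in={1} → {1} (was {}); enqueue []
  #2 pop 1: in={1} → {0,1,2,3} (was {}); enqueue []
  #3 pop 2: in={} → {1} (no change)
  #4 pop 3: in={0,1,2,3} → {0,1,2,3} (was {}); enqueue [1]
  #5 pop 1: in={0,1,2,3} → {0,1,2,3} (no change)

Fixpoint:
  val[0] = {1}
  val[1] = {0,1,2,3}
  val[2] = {1}
  val[3] = {0,1,2,3}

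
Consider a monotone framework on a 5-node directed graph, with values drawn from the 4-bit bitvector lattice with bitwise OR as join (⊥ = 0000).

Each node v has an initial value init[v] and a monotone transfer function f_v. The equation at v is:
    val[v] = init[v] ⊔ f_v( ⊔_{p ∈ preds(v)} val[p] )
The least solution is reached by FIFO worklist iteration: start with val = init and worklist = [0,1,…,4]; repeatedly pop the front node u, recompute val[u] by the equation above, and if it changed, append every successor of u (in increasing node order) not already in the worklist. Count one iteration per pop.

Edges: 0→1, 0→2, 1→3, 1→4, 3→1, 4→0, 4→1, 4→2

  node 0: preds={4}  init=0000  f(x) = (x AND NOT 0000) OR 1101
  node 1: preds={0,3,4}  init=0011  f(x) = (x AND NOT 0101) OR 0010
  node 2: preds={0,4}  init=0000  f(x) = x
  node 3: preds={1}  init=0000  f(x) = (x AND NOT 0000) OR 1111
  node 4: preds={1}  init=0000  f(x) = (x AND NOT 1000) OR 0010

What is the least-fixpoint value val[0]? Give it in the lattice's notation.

Trace (9 dequeues):
  [1] u=0 | in 0000 | out 1101 | prev 0000 | push {}
  [2] u=1 | in 1101 | out 1011 | prev 0011 | push {}
  [3] u=2 | in 1101 | out 1101 | prev 0000 | push {}
  [4] u=3 | in 1011 | out 1111 | prev 0000 | push {1}
  [5] u=4 | in 1011 | out 0011 | prev 0000 | push {0,2}
  [6] u=1 | in 1111 | out 1011 | ==
  [7] u=0 | in 0011 | out 1111 | prev 1101 | push {1}
  [8] u=2 | in 1111 | out 1111 | prev 1101 | push {}
  [9] u=1 | in 1111 | out 1011 | ==

Converged values:
  [0] 1111
  [1] 1011
  [2] 1111
  [3] 1111
  [4] 0011

1111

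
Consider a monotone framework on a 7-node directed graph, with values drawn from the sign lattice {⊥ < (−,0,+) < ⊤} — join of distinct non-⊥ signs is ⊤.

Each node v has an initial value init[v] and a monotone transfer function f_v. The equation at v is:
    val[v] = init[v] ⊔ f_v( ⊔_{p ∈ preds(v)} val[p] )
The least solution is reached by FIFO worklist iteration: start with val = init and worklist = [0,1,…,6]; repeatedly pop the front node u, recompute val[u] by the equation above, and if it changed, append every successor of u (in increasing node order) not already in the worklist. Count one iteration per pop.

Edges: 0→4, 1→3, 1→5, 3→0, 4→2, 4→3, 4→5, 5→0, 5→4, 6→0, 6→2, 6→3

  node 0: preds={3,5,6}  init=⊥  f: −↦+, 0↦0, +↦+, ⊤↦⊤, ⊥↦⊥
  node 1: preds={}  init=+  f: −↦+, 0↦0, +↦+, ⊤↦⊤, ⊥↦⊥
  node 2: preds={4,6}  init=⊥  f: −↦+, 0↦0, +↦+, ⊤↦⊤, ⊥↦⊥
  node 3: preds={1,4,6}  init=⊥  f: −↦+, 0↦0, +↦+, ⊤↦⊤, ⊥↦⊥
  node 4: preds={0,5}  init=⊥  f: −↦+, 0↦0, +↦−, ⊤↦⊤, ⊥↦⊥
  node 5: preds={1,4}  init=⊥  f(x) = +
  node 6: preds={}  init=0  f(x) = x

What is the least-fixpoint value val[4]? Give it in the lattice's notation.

⊤

Iteration log — 14 steps:
  step 1. node 0  ⊔preds=0  new=0  old=⊥  +wl: 
  step 2. node 1  ⊔preds=⊥  new=+  stable
  step 3. node 2  ⊔preds=0  new=0  old=⊥  +wl: 
  step 4. node 3  ⊔preds=⊤  new=⊤  old=⊥  +wl: 0
  step 5. node 4  ⊔preds=0  new=0  old=⊥  +wl: 2,3
  step 6. node 5  ⊔preds=⊤  new=+  old=⊥  +wl: 4
  step 7. node 6  ⊔preds=⊥  new=0  stable
  step 8. node 0  ⊔preds=⊤  new=⊤  old=0  +wl: 
  step 9. node 2  ⊔preds=0  new=0  stable
  step 10. node 3  ⊔preds=⊤  new=⊤  stable
  step 11. node 4  ⊔preds=⊤  new=⊤  old=0  +wl: 2,3,5
  step 12. node 2  ⊔preds=⊤  new=⊤  old=0  +wl: 
  step 13. node 3  ⊔preds=⊤  new=⊤  stable
  step 14. node 5  ⊔preds=⊤  new=+  stable

Least fixpoint reached:
  node 0: ⊤
  node 1: +
  node 2: ⊤
  node 3: ⊤
  node 4: ⊤
  node 5: +
  node 6: 0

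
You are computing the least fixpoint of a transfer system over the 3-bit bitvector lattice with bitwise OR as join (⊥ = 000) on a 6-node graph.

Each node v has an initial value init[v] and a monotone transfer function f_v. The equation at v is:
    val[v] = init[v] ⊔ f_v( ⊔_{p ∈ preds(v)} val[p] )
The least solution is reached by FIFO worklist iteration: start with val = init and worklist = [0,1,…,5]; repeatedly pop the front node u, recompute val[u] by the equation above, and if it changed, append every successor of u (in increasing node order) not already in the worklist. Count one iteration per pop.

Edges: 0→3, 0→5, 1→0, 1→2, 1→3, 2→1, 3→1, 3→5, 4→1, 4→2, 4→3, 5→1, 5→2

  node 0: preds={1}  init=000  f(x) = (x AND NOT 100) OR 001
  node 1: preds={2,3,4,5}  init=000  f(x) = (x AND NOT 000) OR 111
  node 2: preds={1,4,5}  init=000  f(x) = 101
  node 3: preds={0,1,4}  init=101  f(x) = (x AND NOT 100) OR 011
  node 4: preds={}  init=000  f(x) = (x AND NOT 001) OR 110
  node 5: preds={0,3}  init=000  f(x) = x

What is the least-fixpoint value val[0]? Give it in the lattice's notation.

Worklist (11 pops):
  #1 pop 0: in=000 → 001 (was 000); enqueue []
  #2 pop 1: in=101 → 111 (was 000); enqueue [0]
  #3 pop 2: in=111 → 101 (was 000); enqueue [1]
  #4 pop 3: in=111 → 111 (was 101); enqueue []
  #5 pop 4: in=000 → 110 (was 000); enqueue [2,3]
  #6 pop 5: in=111 → 111 (was 000); enqueue []
  #7 pop 0: in=111 → 011 (was 001); enqueue [5]
  #8 pop 1: in=111 → 111 (no change)
  #9 pop 2: in=111 → 101 (no change)
  #10 pop 3: in=111 → 111 (no change)
  #11 pop 5: in=111 → 111 (no change)

Fixpoint:
  val[0] = 011
  val[1] = 111
  val[2] = 101
  val[3] = 111
  val[4] = 110
  val[5] = 111

011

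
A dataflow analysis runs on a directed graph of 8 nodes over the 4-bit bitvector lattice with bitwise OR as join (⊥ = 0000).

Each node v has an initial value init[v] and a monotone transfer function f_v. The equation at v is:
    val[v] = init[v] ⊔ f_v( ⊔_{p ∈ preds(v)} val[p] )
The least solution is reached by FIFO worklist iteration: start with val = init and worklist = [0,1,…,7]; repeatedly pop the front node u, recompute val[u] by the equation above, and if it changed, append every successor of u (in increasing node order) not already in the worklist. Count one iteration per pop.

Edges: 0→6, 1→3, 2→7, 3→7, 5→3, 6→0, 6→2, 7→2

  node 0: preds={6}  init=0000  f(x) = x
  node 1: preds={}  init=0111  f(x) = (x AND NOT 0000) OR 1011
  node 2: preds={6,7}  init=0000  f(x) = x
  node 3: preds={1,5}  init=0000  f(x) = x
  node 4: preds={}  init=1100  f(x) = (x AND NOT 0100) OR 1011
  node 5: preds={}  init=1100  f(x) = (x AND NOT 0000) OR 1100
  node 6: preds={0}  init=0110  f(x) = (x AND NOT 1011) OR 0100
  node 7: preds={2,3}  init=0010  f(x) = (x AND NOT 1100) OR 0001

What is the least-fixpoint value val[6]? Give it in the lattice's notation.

Iteration log — 10 steps:
  step 1. node 0  ⊔preds=0110  new=0110  old=0000  +wl: 
  step 2. node 1  ⊔preds=0000  new=1111  old=0111  +wl: 
  step 3. node 2  ⊔preds=0110  new=0110  old=0000  +wl: 
  step 4. node 3  ⊔preds=1111  new=1111  old=0000  +wl: 
  step 5. node 4  ⊔preds=0000  new=1111  old=1100  +wl: 
  step 6. node 5  ⊔preds=0000  new=1100  stable
  step 7. node 6  ⊔preds=0110  new=0110  stable
  step 8. node 7  ⊔preds=1111  new=0011  old=0010  +wl: 2
  step 9. node 2  ⊔preds=0111  new=0111  old=0110  +wl: 7
  step 10. node 7  ⊔preds=1111  new=0011  stable

Least fixpoint reached:
  node 0: 0110
  node 1: 1111
  node 2: 0111
  node 3: 1111
  node 4: 1111
  node 5: 1100
  node 6: 0110
  node 7: 0011

0110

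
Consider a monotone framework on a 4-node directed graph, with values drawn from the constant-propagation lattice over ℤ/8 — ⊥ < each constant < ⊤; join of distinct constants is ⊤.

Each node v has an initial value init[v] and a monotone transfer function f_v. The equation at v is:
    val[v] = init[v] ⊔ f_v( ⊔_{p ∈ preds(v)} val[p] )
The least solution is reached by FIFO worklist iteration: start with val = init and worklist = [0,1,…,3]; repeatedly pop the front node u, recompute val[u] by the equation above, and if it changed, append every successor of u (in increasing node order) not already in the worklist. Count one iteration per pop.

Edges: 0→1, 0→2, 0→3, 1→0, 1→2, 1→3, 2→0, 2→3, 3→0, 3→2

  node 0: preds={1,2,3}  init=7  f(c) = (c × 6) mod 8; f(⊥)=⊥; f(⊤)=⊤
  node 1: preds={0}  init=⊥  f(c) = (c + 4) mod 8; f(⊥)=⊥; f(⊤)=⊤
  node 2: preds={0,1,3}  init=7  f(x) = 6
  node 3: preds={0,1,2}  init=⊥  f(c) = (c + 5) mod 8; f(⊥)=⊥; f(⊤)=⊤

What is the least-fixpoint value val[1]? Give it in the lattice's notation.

⊤

Iteration log — 6 steps:
  step 1. node 0  ⊔preds=7  new=⊤  old=7  +wl: 
  step 2. node 1  ⊔preds=⊤  new=⊤  old=⊥  +wl: 0
  step 3. node 2  ⊔preds=⊤  new=⊤  old=7  +wl: 
  step 4. node 3  ⊔preds=⊤  new=⊤  old=⊥  +wl: 2
  step 5. node 0  ⊔preds=⊤  new=⊤  stable
  step 6. node 2  ⊔preds=⊤  new=⊤  stable

Least fixpoint reached:
  node 0: ⊤
  node 1: ⊤
  node 2: ⊤
  node 3: ⊤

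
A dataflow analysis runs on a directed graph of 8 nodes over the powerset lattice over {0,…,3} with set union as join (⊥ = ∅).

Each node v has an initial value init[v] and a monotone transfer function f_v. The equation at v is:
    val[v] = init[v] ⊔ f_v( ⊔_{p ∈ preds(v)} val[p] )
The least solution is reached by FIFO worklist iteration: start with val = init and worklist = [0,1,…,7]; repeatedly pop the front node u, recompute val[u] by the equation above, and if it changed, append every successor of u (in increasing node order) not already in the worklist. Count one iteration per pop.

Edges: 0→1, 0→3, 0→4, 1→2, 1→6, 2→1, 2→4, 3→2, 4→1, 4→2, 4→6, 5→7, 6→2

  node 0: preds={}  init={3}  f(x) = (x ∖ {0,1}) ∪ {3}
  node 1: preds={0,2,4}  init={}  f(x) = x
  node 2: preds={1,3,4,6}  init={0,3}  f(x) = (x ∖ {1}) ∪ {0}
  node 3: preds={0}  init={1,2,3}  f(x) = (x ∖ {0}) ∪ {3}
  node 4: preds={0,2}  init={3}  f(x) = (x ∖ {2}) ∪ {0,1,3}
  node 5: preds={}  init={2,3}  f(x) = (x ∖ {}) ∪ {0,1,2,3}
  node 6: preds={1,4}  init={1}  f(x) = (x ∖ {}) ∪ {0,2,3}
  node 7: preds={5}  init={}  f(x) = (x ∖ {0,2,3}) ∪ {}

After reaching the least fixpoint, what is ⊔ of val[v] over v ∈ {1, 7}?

Iteration log — 11 steps:
  step 1. node 0  ⊔preds={}  new={3}  stable
  step 2. node 1  ⊔preds={0,3}  new={0,3}  old={}  +wl: 
  step 3. node 2  ⊔preds={0,1,2,3}  new={0,2,3}  old={0,3}  +wl: 1
  step 4. node 3  ⊔preds={3}  new={1,2,3}  stable
  step 5. node 4  ⊔preds={0,2,3}  new={0,1,3}  old={3}  +wl: 2
  step 6. node 5  ⊔preds={}  new={0,1,2,3}  old={2,3}  +wl: 
  step 7. node 6  ⊔preds={0,1,3}  new={0,1,2,3}  old={1}  +wl: 
  step 8. node 7  ⊔preds={0,1,2,3}  new={1}  old={}  +wl: 
  step 9. node 1  ⊔preds={0,1,2,3}  new={0,1,2,3}  old={0,3}  +wl: 6
  step 10. node 2  ⊔preds={0,1,2,3}  new={0,2,3}  stable
  step 11. node 6  ⊔preds={0,1,2,3}  new={0,1,2,3}  stable

Least fixpoint reached:
  node 0: {3}
  node 1: {0,1,2,3}
  node 2: {0,2,3}
  node 3: {1,2,3}
  node 4: {0,1,3}
  node 5: {0,1,2,3}
  node 6: {0,1,2,3}
  node 7: {1}

{0,1,2,3}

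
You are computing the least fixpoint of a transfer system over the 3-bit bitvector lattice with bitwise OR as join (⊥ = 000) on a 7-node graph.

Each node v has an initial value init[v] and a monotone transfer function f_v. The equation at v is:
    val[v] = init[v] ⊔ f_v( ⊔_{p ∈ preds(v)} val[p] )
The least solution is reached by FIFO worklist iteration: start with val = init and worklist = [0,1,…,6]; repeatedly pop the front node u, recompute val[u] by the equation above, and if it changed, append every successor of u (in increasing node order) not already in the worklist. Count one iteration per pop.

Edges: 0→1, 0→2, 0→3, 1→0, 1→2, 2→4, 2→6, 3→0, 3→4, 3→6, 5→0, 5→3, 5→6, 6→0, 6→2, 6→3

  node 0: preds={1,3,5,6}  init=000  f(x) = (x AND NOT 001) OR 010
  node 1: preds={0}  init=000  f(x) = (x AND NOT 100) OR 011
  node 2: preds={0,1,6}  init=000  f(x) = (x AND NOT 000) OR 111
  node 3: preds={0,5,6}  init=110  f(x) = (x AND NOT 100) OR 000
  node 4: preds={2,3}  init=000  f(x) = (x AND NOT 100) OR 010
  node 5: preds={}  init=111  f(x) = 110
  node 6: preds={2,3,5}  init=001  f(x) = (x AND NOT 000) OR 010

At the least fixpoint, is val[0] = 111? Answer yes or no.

Iteration log — 10 steps:
  step 1. node 0  ⊔preds=111  new=110  old=000  +wl: 
  step 2. node 1  ⊔preds=110  new=011  old=000  +wl: 0
  step 3. node 2  ⊔preds=111  new=111  old=000  +wl: 
  step 4. node 3  ⊔preds=111  new=111  old=110  +wl: 
  step 5. node 4  ⊔preds=111  new=011  old=000  +wl: 
  step 6. node 5  ⊔preds=000  new=111  stable
  step 7. node 6  ⊔preds=111  new=111  old=001  +wl: 2,3
  step 8. node 0  ⊔preds=111  new=110  stable
  step 9. node 2  ⊔preds=111  new=111  stable
  step 10. node 3  ⊔preds=111  new=111  stable

Least fixpoint reached:
  node 0: 110
  node 1: 011
  node 2: 111
  node 3: 111
  node 4: 011
  node 5: 111
  node 6: 111

no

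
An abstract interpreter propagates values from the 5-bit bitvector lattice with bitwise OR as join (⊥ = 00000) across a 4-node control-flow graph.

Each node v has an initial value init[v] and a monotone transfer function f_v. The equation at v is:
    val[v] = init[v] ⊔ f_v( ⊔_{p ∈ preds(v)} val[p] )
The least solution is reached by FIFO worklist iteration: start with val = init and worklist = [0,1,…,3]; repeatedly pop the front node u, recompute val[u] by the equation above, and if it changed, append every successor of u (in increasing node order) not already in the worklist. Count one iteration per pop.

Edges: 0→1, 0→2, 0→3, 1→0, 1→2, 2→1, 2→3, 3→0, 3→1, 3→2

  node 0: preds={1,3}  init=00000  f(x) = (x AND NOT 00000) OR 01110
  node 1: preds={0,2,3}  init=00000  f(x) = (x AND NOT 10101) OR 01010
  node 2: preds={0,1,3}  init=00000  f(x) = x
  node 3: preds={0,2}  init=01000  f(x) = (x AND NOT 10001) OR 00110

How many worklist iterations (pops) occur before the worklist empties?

Worklist (7 pops):
  #1 pop 0: in=01000 → 01110 (was 00000); enqueue []
  #2 pop 1: in=01110 → 01010 (was 00000); enqueue [0]
  #3 pop 2: in=01110 → 01110 (was 00000); enqueue [1]
  #4 pop 3: in=01110 → 01110 (was 01000); enqueue [2]
  #5 pop 0: in=01110 → 01110 (no change)
  #6 pop 1: in=01110 → 01010 (no change)
  #7 pop 2: in=01110 → 01110 (no change)

Fixpoint:
  val[0] = 01110
  val[1] = 01010
  val[2] = 01110
  val[3] = 01110

7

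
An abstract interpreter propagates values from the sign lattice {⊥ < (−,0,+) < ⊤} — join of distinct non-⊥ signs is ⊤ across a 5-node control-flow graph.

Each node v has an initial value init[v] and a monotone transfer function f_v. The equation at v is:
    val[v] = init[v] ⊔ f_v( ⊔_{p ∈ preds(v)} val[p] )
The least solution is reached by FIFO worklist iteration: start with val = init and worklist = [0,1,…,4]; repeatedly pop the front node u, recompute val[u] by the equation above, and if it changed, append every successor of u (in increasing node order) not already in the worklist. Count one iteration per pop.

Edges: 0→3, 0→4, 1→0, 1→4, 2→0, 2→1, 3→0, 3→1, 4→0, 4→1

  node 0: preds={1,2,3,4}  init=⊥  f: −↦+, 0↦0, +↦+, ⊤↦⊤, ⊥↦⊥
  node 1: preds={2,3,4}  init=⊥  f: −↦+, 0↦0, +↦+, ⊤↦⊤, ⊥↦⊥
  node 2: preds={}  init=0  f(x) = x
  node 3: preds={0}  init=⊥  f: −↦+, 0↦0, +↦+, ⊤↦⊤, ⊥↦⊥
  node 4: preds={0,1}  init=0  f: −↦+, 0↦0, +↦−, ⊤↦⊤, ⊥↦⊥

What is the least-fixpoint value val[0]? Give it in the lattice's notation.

0

Worklist (7 pops):
  #1 pop 0: in=0 → 0 (was ⊥); enqueue []
  #2 pop 1: in=0 → 0 (was ⊥); enqueue [0]
  #3 pop 2: in=⊥ → 0 (no change)
  #4 pop 3: in=0 → 0 (was ⊥); enqueue [1]
  #5 pop 4: in=0 → 0 (no change)
  #6 pop 0: in=0 → 0 (no change)
  #7 pop 1: in=0 → 0 (no change)

Fixpoint:
  val[0] = 0
  val[1] = 0
  val[2] = 0
  val[3] = 0
  val[4] = 0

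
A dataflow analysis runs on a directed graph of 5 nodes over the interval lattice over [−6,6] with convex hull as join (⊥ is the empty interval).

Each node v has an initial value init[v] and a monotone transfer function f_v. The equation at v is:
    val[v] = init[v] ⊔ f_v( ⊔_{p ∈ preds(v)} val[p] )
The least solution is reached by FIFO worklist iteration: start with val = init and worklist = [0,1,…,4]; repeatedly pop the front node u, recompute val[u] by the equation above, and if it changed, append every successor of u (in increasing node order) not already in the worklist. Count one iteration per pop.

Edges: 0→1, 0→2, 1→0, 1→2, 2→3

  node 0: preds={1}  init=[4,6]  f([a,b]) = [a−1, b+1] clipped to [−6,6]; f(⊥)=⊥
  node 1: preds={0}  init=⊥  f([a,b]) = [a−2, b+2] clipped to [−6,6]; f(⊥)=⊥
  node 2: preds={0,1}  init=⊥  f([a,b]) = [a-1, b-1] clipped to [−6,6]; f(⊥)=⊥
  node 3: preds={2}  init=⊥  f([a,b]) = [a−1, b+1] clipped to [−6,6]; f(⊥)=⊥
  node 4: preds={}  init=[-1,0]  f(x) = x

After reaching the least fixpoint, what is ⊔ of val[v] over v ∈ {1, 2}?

[-6,6]

Trace (20 dequeues):
  [1] u=0 | in ⊥ | out [4,6] | ==
  [2] u=1 | in [4,6] | out [2,6] | prev ⊥ | push {0}
  [3] u=2 | in [2,6] | out [1,5] | prev ⊥ | push {}
  [4] u=3 | in [1,5] | out [0,6] | prev ⊥ | push {}
  [5] u=4 | in ⊥ | out [-1,0] | ==
  [6] u=0 | in [2,6] | out [1,6] | prev [4,6] | push {1,2}
  [7] u=1 | in [1,6] | out [-1,6] | prev [2,6] | push {0}
  [8] u=2 | in [-1,6] | out [-2,5] | prev [1,5] | push {3}
  [9] u=0 | in [-1,6] | out [-2,6] | prev [1,6] | push {1,2}
  [10] u=3 | in [-2,5] | out [-3,6] | prev [0,6] | push {}
  [11] u=1 | in [-2,6] | out [-4,6] | prev [-1,6] | push {0}
  [12] u=2 | in [-4,6] | out [-5,5] | prev [-2,5] | push {3}
  [13] u=0 | in [-4,6] | out [-5,6] | prev [-2,6] | push {1,2}
  [14] u=3 | in [-5,5] | out [-6,6] | prev [-3,6] | push {}
  [15] u=1 | in [-5,6] | out [-6,6] | prev [-4,6] | push {0}
  [16] u=2 | in [-6,6] | out [-6,5] | prev [-5,5] | push {3}
  [17] u=0 | in [-6,6] | out [-6,6] | prev [-5,6] | push {1,2}
  [18] u=3 | in [-6,5] | out [-6,6] | ==
  [19] u=1 | in [-6,6] | out [-6,6] | ==
  [20] u=2 | in [-6,6] | out [-6,5] | ==

Converged values:
  [0] [-6,6]
  [1] [-6,6]
  [2] [-6,5]
  [3] [-6,6]
  [4] [-1,0]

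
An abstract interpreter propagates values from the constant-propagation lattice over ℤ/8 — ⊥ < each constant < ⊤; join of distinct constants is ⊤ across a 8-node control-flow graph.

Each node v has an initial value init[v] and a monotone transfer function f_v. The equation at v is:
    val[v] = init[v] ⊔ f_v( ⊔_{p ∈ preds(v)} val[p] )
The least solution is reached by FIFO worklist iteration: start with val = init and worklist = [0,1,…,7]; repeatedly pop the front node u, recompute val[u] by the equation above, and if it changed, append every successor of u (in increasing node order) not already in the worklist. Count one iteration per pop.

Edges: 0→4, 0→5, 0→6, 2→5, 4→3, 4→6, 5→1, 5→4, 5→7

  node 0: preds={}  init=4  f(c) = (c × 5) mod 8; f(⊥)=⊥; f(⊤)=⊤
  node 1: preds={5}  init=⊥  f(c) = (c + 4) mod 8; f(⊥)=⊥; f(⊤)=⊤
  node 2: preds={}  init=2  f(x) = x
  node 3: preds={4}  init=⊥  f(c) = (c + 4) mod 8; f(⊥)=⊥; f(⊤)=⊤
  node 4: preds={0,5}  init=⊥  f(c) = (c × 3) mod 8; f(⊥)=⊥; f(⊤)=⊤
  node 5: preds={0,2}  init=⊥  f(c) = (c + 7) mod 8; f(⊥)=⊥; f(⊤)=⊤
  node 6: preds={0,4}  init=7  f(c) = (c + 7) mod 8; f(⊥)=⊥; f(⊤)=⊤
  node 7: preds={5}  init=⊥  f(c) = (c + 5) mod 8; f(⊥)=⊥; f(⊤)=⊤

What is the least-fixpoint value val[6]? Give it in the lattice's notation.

Iteration log — 13 steps:
  step 1. node 0  ⊔preds=⊥  new=4  stable
  step 2. node 1  ⊔preds=⊥  new=⊥  stable
  step 3. node 2  ⊔preds=⊥  new=2  stable
  step 4. node 3  ⊔preds=⊥  new=⊥  stable
  step 5. node 4  ⊔preds=4  new=4  old=⊥  +wl: 3
  step 6. node 5  ⊔preds=⊤  new=⊤  old=⊥  +wl: 1,4
  step 7. node 6  ⊔preds=4  new=⊤  old=7  +wl: 
  step 8. node 7  ⊔preds=⊤  new=⊤  old=⊥  +wl: 
  step 9. node 3  ⊔preds=4  new=0  old=⊥  +wl: 
  step 10. node 1  ⊔preds=⊤  new=⊤  old=⊥  +wl: 
  step 11. node 4  ⊔preds=⊤  new=⊤  old=4  +wl: 3,6
  step 12. node 3  ⊔preds=⊤  new=⊤  old=0  +wl: 
  step 13. node 6  ⊔preds=⊤  new=⊤  stable

Least fixpoint reached:
  node 0: 4
  node 1: ⊤
  node 2: 2
  node 3: ⊤
  node 4: ⊤
  node 5: ⊤
  node 6: ⊤
  node 7: ⊤

⊤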